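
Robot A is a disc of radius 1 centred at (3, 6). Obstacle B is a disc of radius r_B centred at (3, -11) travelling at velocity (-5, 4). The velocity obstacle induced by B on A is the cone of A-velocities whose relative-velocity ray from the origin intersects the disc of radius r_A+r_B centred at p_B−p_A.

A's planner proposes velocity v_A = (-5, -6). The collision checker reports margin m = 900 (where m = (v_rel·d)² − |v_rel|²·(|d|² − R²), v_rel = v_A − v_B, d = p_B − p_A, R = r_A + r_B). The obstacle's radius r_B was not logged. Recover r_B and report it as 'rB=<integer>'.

m = 900
d = (0, -17);  v_rel = (0, -10),  |v_rel|² = 100
v_rel×d = (0)·(-17) − (-10)·(0) = 0
since m = R²·100 − 0²:  R² = (0 + 900) / 100 = 9
R = √9 = 3  ⇒  r_B = 3 − 1 = 2

rB=2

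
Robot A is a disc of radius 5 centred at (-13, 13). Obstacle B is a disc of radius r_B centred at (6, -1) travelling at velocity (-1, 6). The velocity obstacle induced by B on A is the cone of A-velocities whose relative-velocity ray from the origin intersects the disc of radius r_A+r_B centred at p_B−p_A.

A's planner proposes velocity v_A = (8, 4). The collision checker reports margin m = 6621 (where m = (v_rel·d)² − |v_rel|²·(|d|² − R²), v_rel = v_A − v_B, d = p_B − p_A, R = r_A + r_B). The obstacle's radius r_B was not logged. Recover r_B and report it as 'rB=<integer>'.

m = 6621
d = (19, -14);  v_rel = (9, -2),  |v_rel|² = 85
v_rel×d = (9)·(-14) − (-2)·(19) = -88
since m = R²·85 − (-88)²:  R² = (7744 + 6621) / 85 = 169
R = √169 = 13  ⇒  r_B = 13 − 5 = 8

rB=8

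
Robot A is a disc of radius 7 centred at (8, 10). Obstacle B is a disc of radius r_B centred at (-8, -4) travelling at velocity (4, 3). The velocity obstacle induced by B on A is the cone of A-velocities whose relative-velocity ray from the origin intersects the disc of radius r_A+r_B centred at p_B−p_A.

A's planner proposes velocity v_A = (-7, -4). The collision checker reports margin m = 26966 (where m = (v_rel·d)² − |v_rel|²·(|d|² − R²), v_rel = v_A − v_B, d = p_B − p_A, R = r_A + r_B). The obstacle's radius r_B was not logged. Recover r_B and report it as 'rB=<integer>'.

m = 26966
d = (-16, -14);  v_rel = (-11, -7),  |v_rel|² = 170
v_rel×d = (-11)·(-14) − (-7)·(-16) = 42
since m = R²·170 − 42²:  R² = (1764 + 26966) / 170 = 169
R = √169 = 13  ⇒  r_B = 13 − 7 = 6

rB=6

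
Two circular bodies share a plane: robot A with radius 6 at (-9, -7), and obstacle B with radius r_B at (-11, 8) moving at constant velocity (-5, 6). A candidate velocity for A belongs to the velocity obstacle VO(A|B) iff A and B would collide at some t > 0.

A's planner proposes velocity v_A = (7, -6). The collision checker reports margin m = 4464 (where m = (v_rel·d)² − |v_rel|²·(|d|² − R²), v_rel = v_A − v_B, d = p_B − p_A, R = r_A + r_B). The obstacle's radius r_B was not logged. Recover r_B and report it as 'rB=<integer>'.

m = 4464
d = (-2, 15);  v_rel = (12, -12),  |v_rel|² = 288
v_rel×d = (12)·(15) − (-12)·(-2) = 156
since m = R²·288 − 156²:  R² = (24336 + 4464) / 288 = 100
R = √100 = 10  ⇒  r_B = 10 − 6 = 4

rB=4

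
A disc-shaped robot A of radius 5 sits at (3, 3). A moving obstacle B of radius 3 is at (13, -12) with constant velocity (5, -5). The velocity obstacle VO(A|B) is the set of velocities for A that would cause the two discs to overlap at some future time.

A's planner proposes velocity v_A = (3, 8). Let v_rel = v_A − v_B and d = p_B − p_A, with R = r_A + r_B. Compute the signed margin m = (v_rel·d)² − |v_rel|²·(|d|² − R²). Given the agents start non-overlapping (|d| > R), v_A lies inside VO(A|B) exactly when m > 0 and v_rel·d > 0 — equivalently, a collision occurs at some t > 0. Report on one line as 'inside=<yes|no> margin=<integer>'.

d = (10, -15),  |d|² = 325;  R = 5+3 = 8,  c = 325−8² = 261
v_rel = (-2, 13),  |v_rel|² = 173;  v_rel·d = (-2)·(10) + (13)·(-15) = -215
173·t² + 430·t + 261 = 0  ⇒  m = (-215)² − 173·261 = 1072
m = 1072 > 0,  v_rel·d = -215 < 0  ⇒  outside

inside=no margin=1072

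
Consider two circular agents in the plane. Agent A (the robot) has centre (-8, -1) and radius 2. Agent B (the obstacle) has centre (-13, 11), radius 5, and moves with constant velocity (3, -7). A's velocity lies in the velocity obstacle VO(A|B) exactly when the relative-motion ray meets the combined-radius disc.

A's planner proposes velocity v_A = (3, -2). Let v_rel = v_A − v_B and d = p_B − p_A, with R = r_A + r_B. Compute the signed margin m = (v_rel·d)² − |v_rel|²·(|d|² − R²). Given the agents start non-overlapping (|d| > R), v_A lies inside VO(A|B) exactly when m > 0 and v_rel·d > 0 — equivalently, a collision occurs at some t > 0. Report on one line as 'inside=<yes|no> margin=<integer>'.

d = (-5, 12),  |d|² = 169;  R = 2+5 = 7,  c = 169−7² = 120
v_rel = (0, 5),  |v_rel|² = 25;  v_rel·d = (0)·(-5) + (5)·(12) = 60
25·t² − 120·t + 120 = 0  ⇒  m = 60² − 25·120 = 600
m = 600 > 0,  v_rel·d = 60 > 0  ⇒  inside

inside=yes margin=600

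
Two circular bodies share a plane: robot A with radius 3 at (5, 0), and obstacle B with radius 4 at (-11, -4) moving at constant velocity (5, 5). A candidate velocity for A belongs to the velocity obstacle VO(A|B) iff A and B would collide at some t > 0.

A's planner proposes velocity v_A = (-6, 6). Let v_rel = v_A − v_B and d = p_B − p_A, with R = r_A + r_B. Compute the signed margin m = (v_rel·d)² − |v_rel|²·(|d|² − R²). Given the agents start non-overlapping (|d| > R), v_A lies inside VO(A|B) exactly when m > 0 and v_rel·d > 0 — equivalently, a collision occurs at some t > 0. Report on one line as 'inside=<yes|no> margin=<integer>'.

d = (-16, -4),  |d|² = 272;  R = 3+4 = 7,  c = 272−7² = 223
v_rel = (-11, 1),  |v_rel|² = 122;  v_rel·d = (-11)·(-16) + (1)·(-4) = 172
122·t² − 344·t + 223 = 0  ⇒  m = 172² − 122·223 = 2378
m = 2378 > 0,  v_rel·d = 172 > 0  ⇒  inside

inside=yes margin=2378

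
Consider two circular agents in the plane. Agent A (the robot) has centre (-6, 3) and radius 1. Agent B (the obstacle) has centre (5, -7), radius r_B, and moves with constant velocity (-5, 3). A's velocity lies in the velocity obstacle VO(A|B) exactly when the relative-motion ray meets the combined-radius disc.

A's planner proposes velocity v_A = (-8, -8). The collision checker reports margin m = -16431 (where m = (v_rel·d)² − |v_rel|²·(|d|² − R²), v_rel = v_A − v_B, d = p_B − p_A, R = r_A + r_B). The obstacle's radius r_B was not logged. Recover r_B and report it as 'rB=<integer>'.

m = -16431
d = (11, -10);  v_rel = (-3, -11),  |v_rel|² = 130
v_rel×d = (-3)·(-10) − (-11)·(11) = 151
since m = R²·130 − 151²:  R² = (22801 + -16431) / 130 = 49
R = √49 = 7  ⇒  r_B = 7 − 1 = 6

rB=6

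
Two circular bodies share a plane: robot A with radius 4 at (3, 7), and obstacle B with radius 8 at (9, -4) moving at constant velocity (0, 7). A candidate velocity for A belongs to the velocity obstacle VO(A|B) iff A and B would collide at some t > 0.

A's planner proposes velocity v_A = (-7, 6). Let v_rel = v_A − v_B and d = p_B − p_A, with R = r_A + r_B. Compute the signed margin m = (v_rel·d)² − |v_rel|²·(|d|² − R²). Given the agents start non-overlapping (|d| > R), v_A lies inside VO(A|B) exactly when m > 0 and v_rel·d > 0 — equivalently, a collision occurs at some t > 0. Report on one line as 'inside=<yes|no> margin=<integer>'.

d = (6, -11),  |d|² = 157;  R = 4+8 = 12,  c = 157−12² = 13
v_rel = (-7, -1),  |v_rel|² = 50;  v_rel·d = (-7)·(6) + (-1)·(-11) = -31
50·t² + 62·t + 13 = 0  ⇒  m = (-31)² − 50·13 = 311
m = 311 > 0,  v_rel·d = -31 < 0  ⇒  outside

inside=no margin=311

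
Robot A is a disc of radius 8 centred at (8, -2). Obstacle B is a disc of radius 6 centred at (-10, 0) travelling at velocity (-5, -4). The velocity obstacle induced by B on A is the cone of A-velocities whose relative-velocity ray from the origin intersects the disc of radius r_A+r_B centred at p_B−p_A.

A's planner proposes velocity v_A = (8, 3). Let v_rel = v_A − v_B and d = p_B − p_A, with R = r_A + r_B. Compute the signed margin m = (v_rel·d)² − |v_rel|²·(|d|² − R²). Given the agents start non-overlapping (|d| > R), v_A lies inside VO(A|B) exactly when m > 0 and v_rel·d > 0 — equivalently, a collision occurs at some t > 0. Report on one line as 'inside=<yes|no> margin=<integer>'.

d = (-18, 2),  |d|² = 328;  R = 8+6 = 14,  c = 328−14² = 132
v_rel = (13, 7),  |v_rel|² = 218;  v_rel·d = (13)·(-18) + (7)·(2) = -220
218·t² + 440·t + 132 = 0  ⇒  m = (-220)² − 218·132 = 19624
m = 19624 > 0,  v_rel·d = -220 < 0  ⇒  outside

inside=no margin=19624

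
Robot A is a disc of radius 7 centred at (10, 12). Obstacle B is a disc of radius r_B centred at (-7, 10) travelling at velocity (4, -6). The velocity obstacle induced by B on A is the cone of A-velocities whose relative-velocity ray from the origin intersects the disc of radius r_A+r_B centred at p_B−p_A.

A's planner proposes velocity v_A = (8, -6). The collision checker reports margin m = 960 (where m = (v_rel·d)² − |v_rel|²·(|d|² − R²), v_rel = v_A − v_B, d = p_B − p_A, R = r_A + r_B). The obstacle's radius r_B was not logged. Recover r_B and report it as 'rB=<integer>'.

m = 960
d = (-17, -2);  v_rel = (4, 0),  |v_rel|² = 16
v_rel×d = (4)·(-2) − (0)·(-17) = -8
since m = R²·16 − (-8)²:  R² = (64 + 960) / 16 = 64
R = √64 = 8  ⇒  r_B = 8 − 7 = 1

rB=1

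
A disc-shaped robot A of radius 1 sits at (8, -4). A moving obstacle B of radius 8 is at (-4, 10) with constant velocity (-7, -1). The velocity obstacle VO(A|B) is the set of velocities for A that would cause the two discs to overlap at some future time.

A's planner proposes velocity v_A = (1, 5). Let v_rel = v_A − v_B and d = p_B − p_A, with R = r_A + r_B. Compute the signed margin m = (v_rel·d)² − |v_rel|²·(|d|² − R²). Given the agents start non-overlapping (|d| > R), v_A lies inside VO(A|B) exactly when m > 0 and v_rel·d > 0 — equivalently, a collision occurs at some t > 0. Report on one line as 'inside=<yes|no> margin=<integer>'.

d = (-12, 14),  |d|² = 340;  R = 1+8 = 9,  c = 340−9² = 259
v_rel = (8, 6),  |v_rel|² = 100;  v_rel·d = (8)·(-12) + (6)·(14) = -12
100·t² + 24·t + 259 = 0  ⇒  m = (-12)² − 100·259 = -25756
m = -25756 < 0,  v_rel·d = -12 < 0  ⇒  outside

inside=no margin=-25756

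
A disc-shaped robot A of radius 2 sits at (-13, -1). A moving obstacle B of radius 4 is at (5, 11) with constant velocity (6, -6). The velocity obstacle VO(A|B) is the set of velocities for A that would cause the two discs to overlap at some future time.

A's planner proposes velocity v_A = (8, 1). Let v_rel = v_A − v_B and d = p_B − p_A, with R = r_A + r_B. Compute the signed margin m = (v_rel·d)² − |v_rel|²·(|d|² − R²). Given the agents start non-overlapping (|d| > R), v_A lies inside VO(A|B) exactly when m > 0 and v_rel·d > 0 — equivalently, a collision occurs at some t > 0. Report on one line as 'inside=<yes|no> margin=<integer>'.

d = (18, 12),  |d|² = 468;  R = 2+4 = 6,  c = 468−6² = 432
v_rel = (2, 7),  |v_rel|² = 53;  v_rel·d = (2)·(18) + (7)·(12) = 120
53·t² − 240·t + 432 = 0  ⇒  m = 120² − 53·432 = -8496
m = -8496 < 0,  v_rel·d = 120 > 0  ⇒  outside

inside=no margin=-8496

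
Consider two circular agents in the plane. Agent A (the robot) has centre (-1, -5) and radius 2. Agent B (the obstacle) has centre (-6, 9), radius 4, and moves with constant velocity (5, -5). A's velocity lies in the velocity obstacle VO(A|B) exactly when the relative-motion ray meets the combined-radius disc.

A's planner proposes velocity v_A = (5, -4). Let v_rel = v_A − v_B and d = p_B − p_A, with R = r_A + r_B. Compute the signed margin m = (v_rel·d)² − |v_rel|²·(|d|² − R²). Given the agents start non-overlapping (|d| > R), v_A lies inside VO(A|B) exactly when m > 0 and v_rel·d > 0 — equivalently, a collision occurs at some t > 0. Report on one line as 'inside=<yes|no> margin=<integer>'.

d = (-5, 14),  |d|² = 221;  R = 2+4 = 6,  c = 221−6² = 185
v_rel = (0, 1),  |v_rel|² = 1;  v_rel·d = (0)·(-5) + (1)·(14) = 14
1·t² − 28·t + 185 = 0  ⇒  m = 14² − 1·185 = 11
m = 11 > 0,  v_rel·d = 14 > 0  ⇒  inside

inside=yes margin=11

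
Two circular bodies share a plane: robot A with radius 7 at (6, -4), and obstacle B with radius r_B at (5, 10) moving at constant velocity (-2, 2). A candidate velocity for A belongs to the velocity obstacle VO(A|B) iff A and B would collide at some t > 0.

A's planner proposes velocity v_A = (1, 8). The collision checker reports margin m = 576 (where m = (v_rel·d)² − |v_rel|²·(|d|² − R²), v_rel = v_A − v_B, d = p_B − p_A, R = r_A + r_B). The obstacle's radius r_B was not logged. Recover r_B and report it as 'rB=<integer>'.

m = 576
d = (-1, 14);  v_rel = (3, 6),  |v_rel|² = 45
v_rel×d = (3)·(14) − (6)·(-1) = 48
since m = R²·45 − 48²:  R² = (2304 + 576) / 45 = 64
R = √64 = 8  ⇒  r_B = 8 − 7 = 1

rB=1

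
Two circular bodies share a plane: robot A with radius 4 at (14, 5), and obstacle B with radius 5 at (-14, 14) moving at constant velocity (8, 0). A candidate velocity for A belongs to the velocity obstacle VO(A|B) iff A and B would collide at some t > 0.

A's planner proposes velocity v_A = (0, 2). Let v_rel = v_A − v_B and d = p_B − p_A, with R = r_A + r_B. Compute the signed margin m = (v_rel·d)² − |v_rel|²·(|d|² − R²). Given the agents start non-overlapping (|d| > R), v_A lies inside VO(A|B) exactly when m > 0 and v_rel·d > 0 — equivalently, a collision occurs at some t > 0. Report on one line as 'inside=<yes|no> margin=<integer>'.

d = (-28, 9),  |d|² = 865;  R = 4+5 = 9,  c = 865−9² = 784
v_rel = (-8, 2),  |v_rel|² = 68;  v_rel·d = (-8)·(-28) + (2)·(9) = 242
68·t² − 484·t + 784 = 0  ⇒  m = 242² − 68·784 = 5252
m = 5252 > 0,  v_rel·d = 242 > 0  ⇒  inside

inside=yes margin=5252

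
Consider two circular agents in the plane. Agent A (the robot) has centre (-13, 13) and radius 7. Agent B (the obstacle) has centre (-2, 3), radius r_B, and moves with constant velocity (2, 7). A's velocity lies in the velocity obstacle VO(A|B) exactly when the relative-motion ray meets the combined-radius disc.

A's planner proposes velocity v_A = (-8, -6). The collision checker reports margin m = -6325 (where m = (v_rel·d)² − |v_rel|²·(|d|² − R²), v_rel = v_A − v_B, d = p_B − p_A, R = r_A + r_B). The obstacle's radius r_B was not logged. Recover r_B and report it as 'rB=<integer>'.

m = -6325
d = (11, -10);  v_rel = (-10, -13),  |v_rel|² = 269
v_rel×d = (-10)·(-10) − (-13)·(11) = 243
since m = R²·269 − 243²:  R² = (59049 + -6325) / 269 = 196
R = √196 = 14  ⇒  r_B = 14 − 7 = 7

rB=7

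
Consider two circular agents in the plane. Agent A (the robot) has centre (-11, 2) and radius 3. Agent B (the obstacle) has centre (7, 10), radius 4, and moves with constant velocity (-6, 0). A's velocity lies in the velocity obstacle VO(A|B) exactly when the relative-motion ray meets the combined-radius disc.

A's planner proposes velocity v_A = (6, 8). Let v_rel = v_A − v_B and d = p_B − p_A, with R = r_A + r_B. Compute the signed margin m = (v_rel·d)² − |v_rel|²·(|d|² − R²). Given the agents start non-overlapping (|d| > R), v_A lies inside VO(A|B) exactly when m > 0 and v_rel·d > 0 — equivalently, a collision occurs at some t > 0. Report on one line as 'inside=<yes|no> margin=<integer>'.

d = (18, 8),  |d|² = 388;  R = 3+4 = 7,  c = 388−7² = 339
v_rel = (12, 8),  |v_rel|² = 208;  v_rel·d = (12)·(18) + (8)·(8) = 280
208·t² − 560·t + 339 = 0  ⇒  m = 280² − 208·339 = 7888
m = 7888 > 0,  v_rel·d = 280 > 0  ⇒  inside

inside=yes margin=7888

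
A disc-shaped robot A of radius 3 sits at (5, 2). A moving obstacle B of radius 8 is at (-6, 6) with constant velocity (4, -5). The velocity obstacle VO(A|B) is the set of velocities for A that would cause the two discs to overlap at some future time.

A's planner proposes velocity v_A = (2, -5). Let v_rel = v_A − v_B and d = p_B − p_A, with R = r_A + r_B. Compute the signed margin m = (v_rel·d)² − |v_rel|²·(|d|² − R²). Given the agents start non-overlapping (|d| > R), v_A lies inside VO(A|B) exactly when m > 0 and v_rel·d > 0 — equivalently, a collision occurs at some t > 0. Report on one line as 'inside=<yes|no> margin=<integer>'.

d = (-11, 4),  |d|² = 137;  R = 3+8 = 11,  c = 137−11² = 16
v_rel = (-2, 0),  |v_rel|² = 4;  v_rel·d = (-2)·(-11) + (0)·(4) = 22
4·t² − 44·t + 16 = 0  ⇒  m = 22² − 4·16 = 420
m = 420 > 0,  v_rel·d = 22 > 0  ⇒  inside

inside=yes margin=420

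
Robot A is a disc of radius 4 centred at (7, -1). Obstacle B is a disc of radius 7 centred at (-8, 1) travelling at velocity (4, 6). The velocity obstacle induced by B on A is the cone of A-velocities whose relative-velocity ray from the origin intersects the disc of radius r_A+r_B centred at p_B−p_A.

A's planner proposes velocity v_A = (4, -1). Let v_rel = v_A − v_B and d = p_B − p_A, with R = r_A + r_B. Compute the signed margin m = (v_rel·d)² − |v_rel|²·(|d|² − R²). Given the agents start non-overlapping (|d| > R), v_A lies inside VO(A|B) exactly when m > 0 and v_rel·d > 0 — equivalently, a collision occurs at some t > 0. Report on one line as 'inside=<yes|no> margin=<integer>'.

d = (-15, 2),  |d|² = 229;  R = 4+7 = 11,  c = 229−11² = 108
v_rel = (0, -7),  |v_rel|² = 49;  v_rel·d = (0)·(-15) + (-7)·(2) = -14
49·t² + 28·t + 108 = 0  ⇒  m = (-14)² − 49·108 = -5096
m = -5096 < 0,  v_rel·d = -14 < 0  ⇒  outside

inside=no margin=-5096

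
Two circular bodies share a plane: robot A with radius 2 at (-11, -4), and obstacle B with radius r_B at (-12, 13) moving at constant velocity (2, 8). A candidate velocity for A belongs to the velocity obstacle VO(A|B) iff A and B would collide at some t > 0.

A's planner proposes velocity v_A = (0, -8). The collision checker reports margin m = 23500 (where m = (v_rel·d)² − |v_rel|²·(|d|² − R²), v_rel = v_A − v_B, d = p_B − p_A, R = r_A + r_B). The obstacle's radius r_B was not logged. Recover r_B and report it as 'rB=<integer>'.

m = 23500
d = (-1, 17);  v_rel = (-2, -16),  |v_rel|² = 260
v_rel×d = (-2)·(17) − (-16)·(-1) = -50
since m = R²·260 − (-50)²:  R² = (2500 + 23500) / 260 = 100
R = √100 = 10  ⇒  r_B = 10 − 2 = 8

rB=8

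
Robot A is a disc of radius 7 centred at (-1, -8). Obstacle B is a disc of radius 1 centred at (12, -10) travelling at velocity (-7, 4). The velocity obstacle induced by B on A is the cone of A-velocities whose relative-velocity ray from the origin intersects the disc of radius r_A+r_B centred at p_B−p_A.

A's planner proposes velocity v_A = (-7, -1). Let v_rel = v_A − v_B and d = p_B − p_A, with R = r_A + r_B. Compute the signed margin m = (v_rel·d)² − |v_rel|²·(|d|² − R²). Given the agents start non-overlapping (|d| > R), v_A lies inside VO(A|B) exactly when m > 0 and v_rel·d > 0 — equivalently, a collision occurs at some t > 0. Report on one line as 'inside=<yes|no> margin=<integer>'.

d = (13, -2),  |d|² = 173;  R = 7+1 = 8,  c = 173−8² = 109
v_rel = (0, -5),  |v_rel|² = 25;  v_rel·d = (0)·(13) + (-5)·(-2) = 10
25·t² − 20·t + 109 = 0  ⇒  m = 10² − 25·109 = -2625
m = -2625 < 0,  v_rel·d = 10 > 0  ⇒  outside

inside=no margin=-2625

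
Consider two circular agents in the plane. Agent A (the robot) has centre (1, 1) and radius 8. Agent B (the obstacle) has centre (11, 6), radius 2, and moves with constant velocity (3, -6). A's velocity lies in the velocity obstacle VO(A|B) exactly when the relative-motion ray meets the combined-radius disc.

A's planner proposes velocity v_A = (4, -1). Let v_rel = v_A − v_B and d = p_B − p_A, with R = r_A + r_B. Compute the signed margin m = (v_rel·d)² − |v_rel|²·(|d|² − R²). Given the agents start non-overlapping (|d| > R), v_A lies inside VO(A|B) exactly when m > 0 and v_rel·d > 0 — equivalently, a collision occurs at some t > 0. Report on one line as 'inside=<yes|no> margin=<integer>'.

d = (10, 5),  |d|² = 125;  R = 8+2 = 10,  c = 125−10² = 25
v_rel = (1, 5),  |v_rel|² = 26;  v_rel·d = (1)·(10) + (5)·(5) = 35
26·t² − 70·t + 25 = 0  ⇒  m = 35² − 26·25 = 575
m = 575 > 0,  v_rel·d = 35 > 0  ⇒  inside

inside=yes margin=575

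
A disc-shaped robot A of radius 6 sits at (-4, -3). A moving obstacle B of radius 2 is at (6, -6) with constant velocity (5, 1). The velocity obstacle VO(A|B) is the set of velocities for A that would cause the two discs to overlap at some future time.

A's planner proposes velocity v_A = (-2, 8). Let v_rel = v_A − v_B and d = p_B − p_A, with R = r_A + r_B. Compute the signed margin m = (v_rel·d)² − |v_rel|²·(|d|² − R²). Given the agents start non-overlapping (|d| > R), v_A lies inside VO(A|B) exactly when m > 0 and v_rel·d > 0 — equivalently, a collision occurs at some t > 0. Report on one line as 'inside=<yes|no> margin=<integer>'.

d = (10, -3),  |d|² = 109;  R = 6+2 = 8,  c = 109−8² = 45
v_rel = (-7, 7),  |v_rel|² = 98;  v_rel·d = (-7)·(10) + (7)·(-3) = -91
98·t² + 182·t + 45 = 0  ⇒  m = (-91)² − 98·45 = 3871
m = 3871 > 0,  v_rel·d = -91 < 0  ⇒  outside

inside=no margin=3871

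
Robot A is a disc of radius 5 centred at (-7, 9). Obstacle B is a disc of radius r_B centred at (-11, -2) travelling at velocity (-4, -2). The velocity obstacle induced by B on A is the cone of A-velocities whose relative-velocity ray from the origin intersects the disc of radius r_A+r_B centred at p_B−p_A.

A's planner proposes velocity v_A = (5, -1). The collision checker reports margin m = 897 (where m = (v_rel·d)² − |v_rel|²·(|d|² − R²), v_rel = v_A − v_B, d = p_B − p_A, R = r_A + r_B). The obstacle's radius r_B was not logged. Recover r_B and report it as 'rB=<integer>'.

m = 897
d = (-4, -11);  v_rel = (9, 1),  |v_rel|² = 82
v_rel×d = (9)·(-11) − (1)·(-4) = -95
since m = R²·82 − (-95)²:  R² = (9025 + 897) / 82 = 121
R = √121 = 11  ⇒  r_B = 11 − 5 = 6

rB=6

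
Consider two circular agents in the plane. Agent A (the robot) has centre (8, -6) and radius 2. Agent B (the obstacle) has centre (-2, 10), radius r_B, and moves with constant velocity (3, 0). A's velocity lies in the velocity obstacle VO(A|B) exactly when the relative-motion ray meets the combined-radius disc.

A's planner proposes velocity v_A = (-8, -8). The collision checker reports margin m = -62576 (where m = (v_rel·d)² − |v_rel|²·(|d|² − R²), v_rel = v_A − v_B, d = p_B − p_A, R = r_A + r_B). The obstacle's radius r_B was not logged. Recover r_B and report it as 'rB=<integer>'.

m = -62576
d = (-10, 16);  v_rel = (-11, -8),  |v_rel|² = 185
v_rel×d = (-11)·(16) − (-8)·(-10) = -256
since m = R²·185 − (-256)²:  R² = (65536 + -62576) / 185 = 16
R = √16 = 4  ⇒  r_B = 4 − 2 = 2

rB=2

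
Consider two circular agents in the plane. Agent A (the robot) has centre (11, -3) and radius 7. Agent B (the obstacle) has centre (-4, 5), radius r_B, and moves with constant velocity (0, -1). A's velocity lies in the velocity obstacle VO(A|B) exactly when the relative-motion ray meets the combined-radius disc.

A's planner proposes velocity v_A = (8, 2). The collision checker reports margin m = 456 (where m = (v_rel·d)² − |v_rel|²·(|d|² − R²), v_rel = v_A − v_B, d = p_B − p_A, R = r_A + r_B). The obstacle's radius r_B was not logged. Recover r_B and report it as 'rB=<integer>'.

m = 456
d = (-15, 8);  v_rel = (8, 3),  |v_rel|² = 73
v_rel×d = (8)·(8) − (3)·(-15) = 109
since m = R²·73 − 109²:  R² = (11881 + 456) / 73 = 169
R = √169 = 13  ⇒  r_B = 13 − 7 = 6

rB=6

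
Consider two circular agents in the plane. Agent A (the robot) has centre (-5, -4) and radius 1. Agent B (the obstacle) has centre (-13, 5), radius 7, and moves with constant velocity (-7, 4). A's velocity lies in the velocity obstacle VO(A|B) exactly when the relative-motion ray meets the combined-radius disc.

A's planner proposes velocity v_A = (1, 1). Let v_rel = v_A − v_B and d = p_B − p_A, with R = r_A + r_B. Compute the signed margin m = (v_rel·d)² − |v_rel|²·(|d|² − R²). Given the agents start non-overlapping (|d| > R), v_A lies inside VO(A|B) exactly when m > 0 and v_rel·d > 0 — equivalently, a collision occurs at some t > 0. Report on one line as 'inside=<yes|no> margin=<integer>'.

d = (-8, 9),  |d|² = 145;  R = 1+7 = 8,  c = 145−8² = 81
v_rel = (8, -3),  |v_rel|² = 73;  v_rel·d = (8)·(-8) + (-3)·(9) = -91
73·t² + 182·t + 81 = 0  ⇒  m = (-91)² − 73·81 = 2368
m = 2368 > 0,  v_rel·d = -91 < 0  ⇒  outside

inside=no margin=2368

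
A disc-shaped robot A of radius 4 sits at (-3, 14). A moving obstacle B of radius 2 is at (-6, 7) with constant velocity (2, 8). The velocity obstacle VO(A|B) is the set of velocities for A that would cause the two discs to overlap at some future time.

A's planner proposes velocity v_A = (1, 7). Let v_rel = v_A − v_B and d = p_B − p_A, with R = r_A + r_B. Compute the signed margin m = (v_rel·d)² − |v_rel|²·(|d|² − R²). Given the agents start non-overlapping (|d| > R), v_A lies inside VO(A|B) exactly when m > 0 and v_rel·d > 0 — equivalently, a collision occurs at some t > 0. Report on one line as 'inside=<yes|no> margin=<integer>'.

d = (-3, -7),  |d|² = 58;  R = 4+2 = 6,  c = 58−6² = 22
v_rel = (-1, -1),  |v_rel|² = 2;  v_rel·d = (-1)·(-3) + (-1)·(-7) = 10
2·t² − 20·t + 22 = 0  ⇒  m = 10² − 2·22 = 56
m = 56 > 0,  v_rel·d = 10 > 0  ⇒  inside

inside=yes margin=56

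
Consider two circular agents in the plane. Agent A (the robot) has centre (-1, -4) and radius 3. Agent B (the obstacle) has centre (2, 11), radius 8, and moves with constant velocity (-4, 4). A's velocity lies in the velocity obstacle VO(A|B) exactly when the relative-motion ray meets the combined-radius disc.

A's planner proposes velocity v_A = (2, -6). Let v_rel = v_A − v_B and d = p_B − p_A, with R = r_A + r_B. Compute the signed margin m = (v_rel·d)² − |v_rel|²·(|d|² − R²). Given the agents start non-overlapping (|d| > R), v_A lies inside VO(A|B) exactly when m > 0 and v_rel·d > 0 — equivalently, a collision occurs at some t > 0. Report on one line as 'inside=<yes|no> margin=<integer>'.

d = (3, 15),  |d|² = 234;  R = 3+8 = 11,  c = 234−11² = 113
v_rel = (6, -10),  |v_rel|² = 136;  v_rel·d = (6)·(3) + (-10)·(15) = -132
136·t² + 264·t + 113 = 0  ⇒  m = (-132)² − 136·113 = 2056
m = 2056 > 0,  v_rel·d = -132 < 0  ⇒  outside

inside=no margin=2056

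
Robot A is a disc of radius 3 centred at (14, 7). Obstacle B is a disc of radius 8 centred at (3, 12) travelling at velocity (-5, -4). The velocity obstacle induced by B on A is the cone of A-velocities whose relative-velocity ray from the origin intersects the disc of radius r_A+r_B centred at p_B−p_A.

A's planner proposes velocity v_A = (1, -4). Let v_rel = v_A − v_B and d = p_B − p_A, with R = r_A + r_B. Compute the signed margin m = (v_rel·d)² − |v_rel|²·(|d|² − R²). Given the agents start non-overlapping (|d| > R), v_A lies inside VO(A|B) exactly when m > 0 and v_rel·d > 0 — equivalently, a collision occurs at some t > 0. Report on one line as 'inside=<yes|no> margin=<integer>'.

d = (-11, 5),  |d|² = 146;  R = 3+8 = 11,  c = 146−11² = 25
v_rel = (6, 0),  |v_rel|² = 36;  v_rel·d = (6)·(-11) + (0)·(5) = -66
36·t² + 132·t + 25 = 0  ⇒  m = (-66)² − 36·25 = 3456
m = 3456 > 0,  v_rel·d = -66 < 0  ⇒  outside

inside=no margin=3456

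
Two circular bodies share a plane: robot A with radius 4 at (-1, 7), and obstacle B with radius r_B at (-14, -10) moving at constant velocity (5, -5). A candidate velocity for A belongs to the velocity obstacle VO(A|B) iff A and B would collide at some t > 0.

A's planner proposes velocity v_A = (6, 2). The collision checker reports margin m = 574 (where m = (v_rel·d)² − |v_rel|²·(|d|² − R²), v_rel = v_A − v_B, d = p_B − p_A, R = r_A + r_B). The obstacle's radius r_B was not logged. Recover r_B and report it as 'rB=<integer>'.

m = 574
d = (-13, -17);  v_rel = (1, 7),  |v_rel|² = 50
v_rel×d = (1)·(-17) − (7)·(-13) = 74
since m = R²·50 − 74²:  R² = (5476 + 574) / 50 = 121
R = √121 = 11  ⇒  r_B = 11 − 4 = 7

rB=7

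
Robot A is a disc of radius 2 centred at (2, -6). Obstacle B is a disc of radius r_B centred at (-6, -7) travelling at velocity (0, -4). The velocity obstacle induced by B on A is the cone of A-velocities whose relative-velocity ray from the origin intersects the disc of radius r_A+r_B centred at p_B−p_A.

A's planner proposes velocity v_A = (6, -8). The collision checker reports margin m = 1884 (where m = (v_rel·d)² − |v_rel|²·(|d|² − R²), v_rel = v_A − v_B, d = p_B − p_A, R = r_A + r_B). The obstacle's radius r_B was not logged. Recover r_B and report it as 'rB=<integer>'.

m = 1884
d = (-8, -1);  v_rel = (6, -4),  |v_rel|² = 52
v_rel×d = (6)·(-1) − (-4)·(-8) = -38
since m = R²·52 − (-38)²:  R² = (1444 + 1884) / 52 = 64
R = √64 = 8  ⇒  r_B = 8 − 2 = 6

rB=6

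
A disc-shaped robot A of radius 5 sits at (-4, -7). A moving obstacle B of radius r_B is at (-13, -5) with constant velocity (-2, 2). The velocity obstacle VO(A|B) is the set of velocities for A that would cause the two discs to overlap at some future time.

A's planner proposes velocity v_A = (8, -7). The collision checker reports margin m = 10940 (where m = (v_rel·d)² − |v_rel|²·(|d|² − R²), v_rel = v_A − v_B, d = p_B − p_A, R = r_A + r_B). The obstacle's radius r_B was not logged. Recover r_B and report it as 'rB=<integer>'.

m = 10940
d = (-9, 2);  v_rel = (10, -9),  |v_rel|² = 181
v_rel×d = (10)·(2) − (-9)·(-9) = -61
since m = R²·181 − (-61)²:  R² = (3721 + 10940) / 181 = 81
R = √81 = 9  ⇒  r_B = 9 − 5 = 4

rB=4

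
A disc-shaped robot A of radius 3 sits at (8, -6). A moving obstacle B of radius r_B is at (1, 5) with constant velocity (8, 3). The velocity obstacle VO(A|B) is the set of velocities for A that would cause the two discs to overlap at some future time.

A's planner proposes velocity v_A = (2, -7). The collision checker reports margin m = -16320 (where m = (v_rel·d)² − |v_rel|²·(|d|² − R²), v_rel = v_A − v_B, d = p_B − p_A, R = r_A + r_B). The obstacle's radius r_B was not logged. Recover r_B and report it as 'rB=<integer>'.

m = -16320
d = (-7, 11);  v_rel = (-6, -10),  |v_rel|² = 136
v_rel×d = (-6)·(11) − (-10)·(-7) = -136
since m = R²·136 − (-136)²:  R² = (18496 + -16320) / 136 = 16
R = √16 = 4  ⇒  r_B = 4 − 3 = 1

rB=1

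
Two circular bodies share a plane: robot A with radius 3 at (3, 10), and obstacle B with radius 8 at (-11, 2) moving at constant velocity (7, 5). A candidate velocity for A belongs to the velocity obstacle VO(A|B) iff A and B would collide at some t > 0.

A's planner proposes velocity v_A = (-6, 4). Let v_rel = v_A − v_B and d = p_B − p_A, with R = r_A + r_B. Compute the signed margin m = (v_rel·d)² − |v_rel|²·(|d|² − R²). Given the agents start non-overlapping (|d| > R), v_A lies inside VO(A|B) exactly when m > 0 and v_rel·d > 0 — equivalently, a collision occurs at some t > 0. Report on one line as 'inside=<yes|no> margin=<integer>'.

d = (-14, -8),  |d|² = 260;  R = 3+8 = 11,  c = 260−11² = 139
v_rel = (-13, -1),  |v_rel|² = 170;  v_rel·d = (-13)·(-14) + (-1)·(-8) = 190
170·t² − 380·t + 139 = 0  ⇒  m = 190² − 170·139 = 12470
m = 12470 > 0,  v_rel·d = 190 > 0  ⇒  inside

inside=yes margin=12470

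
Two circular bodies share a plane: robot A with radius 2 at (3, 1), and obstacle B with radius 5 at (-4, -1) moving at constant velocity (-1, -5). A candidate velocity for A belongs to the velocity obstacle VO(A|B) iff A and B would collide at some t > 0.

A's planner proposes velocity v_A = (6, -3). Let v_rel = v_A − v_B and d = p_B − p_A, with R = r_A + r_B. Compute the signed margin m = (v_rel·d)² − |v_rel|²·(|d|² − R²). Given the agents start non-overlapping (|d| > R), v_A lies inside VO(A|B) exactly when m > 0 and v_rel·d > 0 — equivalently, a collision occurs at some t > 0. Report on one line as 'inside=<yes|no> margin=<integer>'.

d = (-7, -2),  |d|² = 53;  R = 2+5 = 7,  c = 53−7² = 4
v_rel = (7, 2),  |v_rel|² = 53;  v_rel·d = (7)·(-7) + (2)·(-2) = -53
53·t² + 106·t + 4 = 0  ⇒  m = (-53)² − 53·4 = 2597
m = 2597 > 0,  v_rel·d = -53 < 0  ⇒  outside

inside=no margin=2597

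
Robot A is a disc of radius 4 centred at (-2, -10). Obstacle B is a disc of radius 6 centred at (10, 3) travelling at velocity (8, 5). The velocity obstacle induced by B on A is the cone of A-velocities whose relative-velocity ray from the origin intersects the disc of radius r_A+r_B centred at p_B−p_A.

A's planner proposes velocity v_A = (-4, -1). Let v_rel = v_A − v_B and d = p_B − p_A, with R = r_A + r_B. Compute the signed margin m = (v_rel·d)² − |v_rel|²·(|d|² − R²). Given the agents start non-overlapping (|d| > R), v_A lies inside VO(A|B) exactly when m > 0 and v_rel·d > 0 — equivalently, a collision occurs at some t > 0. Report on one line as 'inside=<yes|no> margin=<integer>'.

d = (12, 13),  |d|² = 313;  R = 4+6 = 10,  c = 313−10² = 213
v_rel = (-12, -6),  |v_rel|² = 180;  v_rel·d = (-12)·(12) + (-6)·(13) = -222
180·t² + 444·t + 213 = 0  ⇒  m = (-222)² − 180·213 = 10944
m = 10944 > 0,  v_rel·d = -222 < 0  ⇒  outside

inside=no margin=10944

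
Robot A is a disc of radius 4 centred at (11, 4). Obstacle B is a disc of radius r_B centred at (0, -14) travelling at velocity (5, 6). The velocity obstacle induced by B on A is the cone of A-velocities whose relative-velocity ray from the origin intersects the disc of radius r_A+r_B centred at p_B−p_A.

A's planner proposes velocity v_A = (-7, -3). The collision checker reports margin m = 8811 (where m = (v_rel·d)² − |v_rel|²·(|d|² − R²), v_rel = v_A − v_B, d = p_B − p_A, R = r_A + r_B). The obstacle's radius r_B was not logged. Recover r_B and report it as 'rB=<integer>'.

m = 8811
d = (-11, -18);  v_rel = (-12, -9),  |v_rel|² = 225
v_rel×d = (-12)·(-18) − (-9)·(-11) = 117
since m = R²·225 − 117²:  R² = (13689 + 8811) / 225 = 100
R = √100 = 10  ⇒  r_B = 10 − 4 = 6

rB=6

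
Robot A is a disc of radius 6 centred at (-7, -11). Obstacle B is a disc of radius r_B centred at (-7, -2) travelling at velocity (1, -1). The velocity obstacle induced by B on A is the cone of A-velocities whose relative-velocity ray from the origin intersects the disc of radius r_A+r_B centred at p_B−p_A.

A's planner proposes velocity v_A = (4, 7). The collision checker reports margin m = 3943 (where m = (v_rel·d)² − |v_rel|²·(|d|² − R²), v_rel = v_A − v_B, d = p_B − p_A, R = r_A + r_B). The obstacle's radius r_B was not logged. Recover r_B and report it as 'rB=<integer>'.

m = 3943
d = (0, 9);  v_rel = (3, 8),  |v_rel|² = 73
v_rel×d = (3)·(9) − (8)·(0) = 27
since m = R²·73 − 27²:  R² = (729 + 3943) / 73 = 64
R = √64 = 8  ⇒  r_B = 8 − 6 = 2

rB=2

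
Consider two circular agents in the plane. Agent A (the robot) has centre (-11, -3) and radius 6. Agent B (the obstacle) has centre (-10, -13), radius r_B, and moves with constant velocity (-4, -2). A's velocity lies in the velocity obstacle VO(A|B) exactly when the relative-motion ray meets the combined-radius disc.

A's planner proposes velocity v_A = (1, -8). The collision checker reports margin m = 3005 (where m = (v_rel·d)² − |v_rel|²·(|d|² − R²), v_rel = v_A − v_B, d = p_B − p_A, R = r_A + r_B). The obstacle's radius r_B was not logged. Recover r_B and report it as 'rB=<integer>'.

m = 3005
d = (1, -10);  v_rel = (5, -6),  |v_rel|² = 61
v_rel×d = (5)·(-10) − (-6)·(1) = -44
since m = R²·61 − (-44)²:  R² = (1936 + 3005) / 61 = 81
R = √81 = 9  ⇒  r_B = 9 − 6 = 3

rB=3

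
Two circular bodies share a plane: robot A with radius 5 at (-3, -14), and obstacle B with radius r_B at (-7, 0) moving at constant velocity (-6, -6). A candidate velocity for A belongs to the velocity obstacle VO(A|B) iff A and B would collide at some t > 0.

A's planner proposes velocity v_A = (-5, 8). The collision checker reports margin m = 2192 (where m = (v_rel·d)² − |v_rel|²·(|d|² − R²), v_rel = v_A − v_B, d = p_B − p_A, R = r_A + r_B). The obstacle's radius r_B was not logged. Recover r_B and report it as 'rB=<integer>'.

m = 2192
d = (-4, 14);  v_rel = (1, 14),  |v_rel|² = 197
v_rel×d = (1)·(14) − (14)·(-4) = 70
since m = R²·197 − 70²:  R² = (4900 + 2192) / 197 = 36
R = √36 = 6  ⇒  r_B = 6 − 5 = 1

rB=1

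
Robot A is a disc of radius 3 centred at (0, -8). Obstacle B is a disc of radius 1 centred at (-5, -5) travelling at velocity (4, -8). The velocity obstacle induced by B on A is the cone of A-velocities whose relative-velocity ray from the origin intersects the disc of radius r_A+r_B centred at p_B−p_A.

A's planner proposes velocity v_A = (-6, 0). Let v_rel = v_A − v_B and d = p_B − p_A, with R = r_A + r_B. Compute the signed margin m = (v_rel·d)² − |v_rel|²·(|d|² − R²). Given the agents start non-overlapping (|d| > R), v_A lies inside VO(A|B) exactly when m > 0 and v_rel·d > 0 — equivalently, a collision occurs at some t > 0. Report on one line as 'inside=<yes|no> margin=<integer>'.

d = (-5, 3),  |d|² = 34;  R = 3+1 = 4,  c = 34−4² = 18
v_rel = (-10, 8),  |v_rel|² = 164;  v_rel·d = (-10)·(-5) + (8)·(3) = 74
164·t² − 148·t + 18 = 0  ⇒  m = 74² − 164·18 = 2524
m = 2524 > 0,  v_rel·d = 74 > 0  ⇒  inside

inside=yes margin=2524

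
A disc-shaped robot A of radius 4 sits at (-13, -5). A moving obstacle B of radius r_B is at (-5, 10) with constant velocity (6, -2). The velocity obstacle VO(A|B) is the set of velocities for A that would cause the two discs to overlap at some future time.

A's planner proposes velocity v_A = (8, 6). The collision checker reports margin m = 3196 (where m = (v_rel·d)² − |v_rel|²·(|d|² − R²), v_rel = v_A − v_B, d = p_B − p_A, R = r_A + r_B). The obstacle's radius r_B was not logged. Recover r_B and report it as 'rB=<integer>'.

m = 3196
d = (8, 15);  v_rel = (2, 8),  |v_rel|² = 68
v_rel×d = (2)·(15) − (8)·(8) = -34
since m = R²·68 − (-34)²:  R² = (1156 + 3196) / 68 = 64
R = √64 = 8  ⇒  r_B = 8 − 4 = 4

rB=4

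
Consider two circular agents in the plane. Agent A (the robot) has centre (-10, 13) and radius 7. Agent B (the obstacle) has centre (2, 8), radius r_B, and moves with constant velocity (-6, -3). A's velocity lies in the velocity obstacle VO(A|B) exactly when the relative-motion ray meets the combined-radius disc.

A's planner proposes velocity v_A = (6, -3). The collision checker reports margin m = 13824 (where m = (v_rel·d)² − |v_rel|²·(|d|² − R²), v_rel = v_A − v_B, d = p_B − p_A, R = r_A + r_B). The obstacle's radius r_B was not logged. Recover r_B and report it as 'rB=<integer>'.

m = 13824
d = (12, -5);  v_rel = (12, 0),  |v_rel|² = 144
v_rel×d = (12)·(-5) − (0)·(12) = -60
since m = R²·144 − (-60)²:  R² = (3600 + 13824) / 144 = 121
R = √121 = 11  ⇒  r_B = 11 − 7 = 4

rB=4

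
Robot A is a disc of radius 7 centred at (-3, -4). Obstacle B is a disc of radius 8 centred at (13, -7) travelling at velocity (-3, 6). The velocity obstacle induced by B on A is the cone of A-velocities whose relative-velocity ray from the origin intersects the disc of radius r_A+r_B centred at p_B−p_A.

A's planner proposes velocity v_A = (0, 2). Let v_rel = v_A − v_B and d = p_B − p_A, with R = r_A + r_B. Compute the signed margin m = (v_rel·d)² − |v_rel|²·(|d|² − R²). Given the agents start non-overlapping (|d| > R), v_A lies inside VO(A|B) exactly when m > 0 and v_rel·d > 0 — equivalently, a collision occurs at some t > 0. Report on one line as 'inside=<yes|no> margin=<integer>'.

d = (16, -3),  |d|² = 265;  R = 7+8 = 15,  c = 265−15² = 40
v_rel = (3, -4),  |v_rel|² = 25;  v_rel·d = (3)·(16) + (-4)·(-3) = 60
25·t² − 120·t + 40 = 0  ⇒  m = 60² − 25·40 = 2600
m = 2600 > 0,  v_rel·d = 60 > 0  ⇒  inside

inside=yes margin=2600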